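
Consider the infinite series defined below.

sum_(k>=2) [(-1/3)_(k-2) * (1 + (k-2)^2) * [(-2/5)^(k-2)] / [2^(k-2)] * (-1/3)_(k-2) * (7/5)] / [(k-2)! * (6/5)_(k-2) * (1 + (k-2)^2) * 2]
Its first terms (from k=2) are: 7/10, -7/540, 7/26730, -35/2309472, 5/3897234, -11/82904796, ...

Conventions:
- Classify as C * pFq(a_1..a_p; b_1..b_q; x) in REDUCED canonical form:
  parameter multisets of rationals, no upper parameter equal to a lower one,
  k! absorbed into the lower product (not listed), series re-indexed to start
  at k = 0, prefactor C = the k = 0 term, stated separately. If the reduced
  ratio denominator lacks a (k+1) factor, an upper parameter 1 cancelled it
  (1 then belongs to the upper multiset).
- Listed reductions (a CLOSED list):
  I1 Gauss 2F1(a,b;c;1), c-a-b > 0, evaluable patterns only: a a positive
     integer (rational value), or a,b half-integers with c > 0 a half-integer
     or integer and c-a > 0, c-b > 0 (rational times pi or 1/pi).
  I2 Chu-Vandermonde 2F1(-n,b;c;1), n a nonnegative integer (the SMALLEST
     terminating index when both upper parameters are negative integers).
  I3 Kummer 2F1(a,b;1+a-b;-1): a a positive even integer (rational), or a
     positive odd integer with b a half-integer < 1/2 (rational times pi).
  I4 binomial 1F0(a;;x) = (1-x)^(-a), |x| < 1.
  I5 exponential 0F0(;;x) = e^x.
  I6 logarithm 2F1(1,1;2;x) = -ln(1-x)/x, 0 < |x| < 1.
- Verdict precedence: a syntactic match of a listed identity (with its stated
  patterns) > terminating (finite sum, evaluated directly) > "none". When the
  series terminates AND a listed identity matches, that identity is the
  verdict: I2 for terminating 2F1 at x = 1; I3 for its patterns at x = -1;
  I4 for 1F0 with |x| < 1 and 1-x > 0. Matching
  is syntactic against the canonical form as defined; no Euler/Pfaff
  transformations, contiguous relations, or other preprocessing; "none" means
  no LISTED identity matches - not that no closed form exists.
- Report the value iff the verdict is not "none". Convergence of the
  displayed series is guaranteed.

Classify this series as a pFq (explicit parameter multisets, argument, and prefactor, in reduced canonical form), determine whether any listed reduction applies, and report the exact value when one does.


Prefactor 7/10, argument -1/5: 2F1 with upper {-1/3, -1/3} over lower {6/5}. Verdict: none - at argument -1/5 the multisets {-1/3, -1/3} ; {6/5} match no listed identity.

Structural cue: t_0 being 7/10, striking the common factor k^2 + 1 reduces the term (C = 7/10).
Consecutive-term ratio: r(k) = (-1/5) * (k-1/3) (k-1/3) / [(k+6/5) (k+1)] - rational in k, leading ratio (-1/5); with t_0 = 7/10, classification follows.


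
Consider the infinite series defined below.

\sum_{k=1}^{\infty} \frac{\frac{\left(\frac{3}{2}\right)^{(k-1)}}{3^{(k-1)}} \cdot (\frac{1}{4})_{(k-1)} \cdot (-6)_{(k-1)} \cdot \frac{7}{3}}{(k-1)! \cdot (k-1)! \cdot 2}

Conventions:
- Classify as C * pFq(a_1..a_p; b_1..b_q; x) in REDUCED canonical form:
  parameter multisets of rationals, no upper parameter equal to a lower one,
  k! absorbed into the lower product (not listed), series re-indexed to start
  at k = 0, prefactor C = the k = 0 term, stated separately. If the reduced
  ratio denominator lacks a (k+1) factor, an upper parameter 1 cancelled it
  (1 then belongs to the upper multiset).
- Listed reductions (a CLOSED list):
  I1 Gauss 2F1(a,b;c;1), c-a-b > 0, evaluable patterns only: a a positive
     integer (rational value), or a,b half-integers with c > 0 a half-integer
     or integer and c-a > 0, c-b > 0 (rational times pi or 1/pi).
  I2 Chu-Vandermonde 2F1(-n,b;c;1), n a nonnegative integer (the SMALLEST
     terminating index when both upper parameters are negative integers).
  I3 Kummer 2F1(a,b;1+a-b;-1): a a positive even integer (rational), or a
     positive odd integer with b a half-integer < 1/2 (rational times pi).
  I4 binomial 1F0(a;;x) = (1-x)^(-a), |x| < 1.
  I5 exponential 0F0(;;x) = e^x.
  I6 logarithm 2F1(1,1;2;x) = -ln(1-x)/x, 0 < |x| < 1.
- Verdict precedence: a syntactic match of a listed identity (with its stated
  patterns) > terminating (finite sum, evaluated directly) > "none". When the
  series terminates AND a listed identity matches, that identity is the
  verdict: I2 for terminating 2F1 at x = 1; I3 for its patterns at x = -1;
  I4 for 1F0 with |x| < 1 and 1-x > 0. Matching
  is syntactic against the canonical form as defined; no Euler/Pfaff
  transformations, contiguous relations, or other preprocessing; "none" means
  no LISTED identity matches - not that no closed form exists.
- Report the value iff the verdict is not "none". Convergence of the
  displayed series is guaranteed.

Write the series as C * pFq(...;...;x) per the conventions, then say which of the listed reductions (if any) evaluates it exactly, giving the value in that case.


This is \frac{7}{6} * 2F1(-6, \frac{1}{4}; 1; \frac{1}{2}) in reduced canonical form. Verdict: terminating - upper parameter -6 makes this a finite sum (last index 6), evaluated exactly. Sum: \frac{18149383}{25165824}.

The tell: x = \frac{1}{2} and the two k-th powers (C = 7/6) combine into one argument.
Step ratio: r(k) = \frac{1}{2} * (k-6) (k+\frac{1}{4}) / [(k+1) (k+1)] ; factor over Q: parameters, x = \frac{1}{2}, and C = \frac{7}{6}.


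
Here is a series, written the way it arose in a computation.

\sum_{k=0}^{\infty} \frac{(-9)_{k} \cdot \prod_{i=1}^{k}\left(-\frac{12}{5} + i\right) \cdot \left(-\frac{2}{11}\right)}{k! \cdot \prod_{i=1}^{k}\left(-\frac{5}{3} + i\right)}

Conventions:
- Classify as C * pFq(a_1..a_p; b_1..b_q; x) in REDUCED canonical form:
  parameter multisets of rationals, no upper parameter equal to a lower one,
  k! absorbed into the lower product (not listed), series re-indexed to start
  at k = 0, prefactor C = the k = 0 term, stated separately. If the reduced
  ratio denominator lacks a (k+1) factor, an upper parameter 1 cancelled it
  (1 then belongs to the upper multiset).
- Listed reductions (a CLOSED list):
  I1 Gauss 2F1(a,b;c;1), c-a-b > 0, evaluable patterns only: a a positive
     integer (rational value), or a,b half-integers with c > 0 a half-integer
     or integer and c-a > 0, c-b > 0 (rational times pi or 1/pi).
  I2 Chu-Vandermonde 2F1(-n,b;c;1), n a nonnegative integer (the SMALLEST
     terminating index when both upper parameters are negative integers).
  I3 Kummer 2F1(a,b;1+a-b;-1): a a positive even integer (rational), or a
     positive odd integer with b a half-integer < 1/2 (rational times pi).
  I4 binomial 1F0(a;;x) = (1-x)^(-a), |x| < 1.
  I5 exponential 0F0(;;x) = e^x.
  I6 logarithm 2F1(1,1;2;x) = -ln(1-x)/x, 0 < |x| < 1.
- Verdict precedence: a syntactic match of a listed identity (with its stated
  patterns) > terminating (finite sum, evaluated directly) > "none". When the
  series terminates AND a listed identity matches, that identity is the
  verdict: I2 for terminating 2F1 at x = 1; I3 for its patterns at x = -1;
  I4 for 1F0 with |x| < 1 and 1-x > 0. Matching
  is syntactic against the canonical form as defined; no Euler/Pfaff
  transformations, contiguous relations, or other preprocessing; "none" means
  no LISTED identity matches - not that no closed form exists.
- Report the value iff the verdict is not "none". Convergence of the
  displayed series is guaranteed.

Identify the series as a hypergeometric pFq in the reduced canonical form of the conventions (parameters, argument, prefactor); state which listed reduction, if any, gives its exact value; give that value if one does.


Prefactor -\frac{2}{11}, argument 1: 2F1 with upper {-9, -\frac{7}{5}} over lower {-\frac{2}{3}}. Verdict (x = 1): Vandermonde's identity (I2) applies (terminating 2F1 at x = 1 with n = 9, b = -7/5, c = -\frac{2}{3}). Its exact value is \frac{48028754927}{4082031250}.

The tell: t_0 being -\frac{2}{11}, the lower running product (C = -2/11) is a rising factorial.
Term ratio: r(k) = 1 * (k-9) (k-\frac{7}{5}) / [(k-\frac{2}{3}) (k+1)] - rational in k. x = 1; t_0 = -\frac{2}{11}; negate the roots.


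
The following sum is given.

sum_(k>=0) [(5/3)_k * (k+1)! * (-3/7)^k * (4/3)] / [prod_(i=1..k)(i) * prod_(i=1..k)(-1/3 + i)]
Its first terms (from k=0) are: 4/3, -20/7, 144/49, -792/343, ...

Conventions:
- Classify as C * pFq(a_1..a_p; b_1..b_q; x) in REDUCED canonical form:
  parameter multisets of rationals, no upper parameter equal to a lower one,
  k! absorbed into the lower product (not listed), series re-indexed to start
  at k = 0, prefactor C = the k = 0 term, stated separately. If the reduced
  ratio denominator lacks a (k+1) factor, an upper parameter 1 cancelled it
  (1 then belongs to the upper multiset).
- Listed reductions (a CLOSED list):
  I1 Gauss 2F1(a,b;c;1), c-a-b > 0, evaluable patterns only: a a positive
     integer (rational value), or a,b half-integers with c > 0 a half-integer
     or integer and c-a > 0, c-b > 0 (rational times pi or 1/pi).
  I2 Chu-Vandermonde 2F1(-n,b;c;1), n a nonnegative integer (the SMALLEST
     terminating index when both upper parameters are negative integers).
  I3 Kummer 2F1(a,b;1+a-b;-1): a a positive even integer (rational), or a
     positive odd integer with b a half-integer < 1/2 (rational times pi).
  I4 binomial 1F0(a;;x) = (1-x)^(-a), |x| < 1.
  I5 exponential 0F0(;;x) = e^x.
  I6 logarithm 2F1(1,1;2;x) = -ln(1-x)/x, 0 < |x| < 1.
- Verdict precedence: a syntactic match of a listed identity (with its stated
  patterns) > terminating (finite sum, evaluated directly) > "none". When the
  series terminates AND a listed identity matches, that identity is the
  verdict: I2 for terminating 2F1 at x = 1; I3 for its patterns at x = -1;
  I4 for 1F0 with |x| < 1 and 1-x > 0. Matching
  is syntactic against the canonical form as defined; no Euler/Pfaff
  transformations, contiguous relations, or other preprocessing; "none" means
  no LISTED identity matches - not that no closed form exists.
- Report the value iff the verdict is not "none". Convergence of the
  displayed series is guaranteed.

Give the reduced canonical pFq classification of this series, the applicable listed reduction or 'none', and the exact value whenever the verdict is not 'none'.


x = -3/7 here; the reduced form reads 2F1, upper {5/3, 2}, lower {2/3}, C = 4/3. Verdict: none here - no I1-I6 shape fits x = -3/7 with lower {2/3}.

Key observation: with t_0 = 4/3, the lower running product (prefactor 4/3) is a rising factorial.
Adjacent-term ratio: r(k) = (-3/7) * (k+5/3) (k+2) / [(k+2/3) (k+1)] - poly over poly, x = (-3/7) from leading terms; C = 4/3 at k = 0.


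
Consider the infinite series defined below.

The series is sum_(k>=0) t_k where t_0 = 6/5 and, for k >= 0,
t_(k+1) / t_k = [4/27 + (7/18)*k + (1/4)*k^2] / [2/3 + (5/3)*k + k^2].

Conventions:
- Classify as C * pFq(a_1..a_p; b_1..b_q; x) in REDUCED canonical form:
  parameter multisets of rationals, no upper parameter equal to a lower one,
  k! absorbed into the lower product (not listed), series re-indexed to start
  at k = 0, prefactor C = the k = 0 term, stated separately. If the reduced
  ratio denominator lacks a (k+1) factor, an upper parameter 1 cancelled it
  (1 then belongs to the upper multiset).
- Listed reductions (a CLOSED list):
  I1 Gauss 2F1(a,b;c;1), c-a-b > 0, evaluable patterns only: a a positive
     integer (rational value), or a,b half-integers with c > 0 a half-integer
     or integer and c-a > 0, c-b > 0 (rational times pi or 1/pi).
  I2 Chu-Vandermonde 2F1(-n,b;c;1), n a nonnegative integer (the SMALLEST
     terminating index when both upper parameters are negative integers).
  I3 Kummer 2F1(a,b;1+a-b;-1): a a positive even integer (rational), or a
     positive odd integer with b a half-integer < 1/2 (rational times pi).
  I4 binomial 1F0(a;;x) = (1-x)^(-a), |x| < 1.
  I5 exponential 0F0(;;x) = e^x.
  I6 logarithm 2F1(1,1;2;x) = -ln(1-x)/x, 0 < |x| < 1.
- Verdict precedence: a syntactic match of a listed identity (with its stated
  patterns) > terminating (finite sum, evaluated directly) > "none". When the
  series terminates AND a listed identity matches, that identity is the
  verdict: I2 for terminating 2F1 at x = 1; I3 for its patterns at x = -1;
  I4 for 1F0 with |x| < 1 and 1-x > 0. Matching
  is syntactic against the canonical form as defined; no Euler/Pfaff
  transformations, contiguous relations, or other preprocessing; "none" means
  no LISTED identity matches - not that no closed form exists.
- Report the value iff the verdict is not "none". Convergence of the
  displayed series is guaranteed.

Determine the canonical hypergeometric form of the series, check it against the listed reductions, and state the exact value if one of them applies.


Canonical form: C = 6/5 times 1F0 with upper {8/9}, lower {-}, x = 1/4. Verdict: the binomial series (I4) matches (the 1F0 binomial series: exponent -8/9, x = 1/4). Exact value: (6/5) * (3/4)^(-8/9).

Structural cue: x = (1/4) and the ratio is unreduced: k + 2/3 divides both sides (C = 6/5, x = 1/4).
Step ratio: r(k) = (1/4) * (k+8/9) / [(k+1)] - rational in k, leading ratio (1/4); with t_0 = 6/5, classification follows.


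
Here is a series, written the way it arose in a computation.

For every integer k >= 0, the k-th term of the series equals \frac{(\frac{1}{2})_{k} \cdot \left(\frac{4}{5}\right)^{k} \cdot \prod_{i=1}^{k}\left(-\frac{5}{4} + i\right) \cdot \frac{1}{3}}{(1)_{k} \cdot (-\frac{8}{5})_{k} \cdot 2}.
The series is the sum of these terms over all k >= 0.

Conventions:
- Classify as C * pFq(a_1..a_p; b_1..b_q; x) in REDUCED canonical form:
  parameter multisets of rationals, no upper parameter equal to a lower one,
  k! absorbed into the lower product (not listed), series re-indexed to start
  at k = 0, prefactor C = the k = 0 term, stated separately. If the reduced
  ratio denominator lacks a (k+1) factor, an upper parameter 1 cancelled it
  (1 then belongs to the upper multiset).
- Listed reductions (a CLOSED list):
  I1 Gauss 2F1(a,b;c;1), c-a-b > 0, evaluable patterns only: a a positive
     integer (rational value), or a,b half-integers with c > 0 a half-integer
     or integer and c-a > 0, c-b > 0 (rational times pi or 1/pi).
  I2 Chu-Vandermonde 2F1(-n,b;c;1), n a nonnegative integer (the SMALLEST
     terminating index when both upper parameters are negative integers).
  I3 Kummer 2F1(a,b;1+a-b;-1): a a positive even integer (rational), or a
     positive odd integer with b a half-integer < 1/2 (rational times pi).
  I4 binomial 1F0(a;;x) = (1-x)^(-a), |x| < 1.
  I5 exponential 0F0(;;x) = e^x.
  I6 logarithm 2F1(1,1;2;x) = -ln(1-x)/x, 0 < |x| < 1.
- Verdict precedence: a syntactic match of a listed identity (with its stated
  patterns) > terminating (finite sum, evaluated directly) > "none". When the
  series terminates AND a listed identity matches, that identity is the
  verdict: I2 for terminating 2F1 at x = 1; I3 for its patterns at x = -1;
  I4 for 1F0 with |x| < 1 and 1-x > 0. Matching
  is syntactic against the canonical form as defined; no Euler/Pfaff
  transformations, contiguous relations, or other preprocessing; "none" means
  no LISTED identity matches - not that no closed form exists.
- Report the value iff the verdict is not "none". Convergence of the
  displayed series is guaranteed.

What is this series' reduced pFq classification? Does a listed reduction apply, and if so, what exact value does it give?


This is \frac{1}{6} * 2F1(-\frac{1}{4}, \frac{1}{2}; -\frac{8}{5}; \frac{4}{5}) in reduced canonical form. Verdict: none here - no I1-I6 shape fits x = \frac{4}{5} with lower {-\frac{8}{5}}.

Structural cue: t_0 being \frac{1}{6}, (1)_k (C = 1/6) is k! itself.
Step ratio: r(k) = \frac{4}{5} * (k-\frac{1}{4}) (k+\frac{1}{2}) / [(k-\frac{8}{5}) (k+1)] - rational in k, leading ratio \frac{4}{5}; with t_0 = \frac{1}{6}, classification follows.


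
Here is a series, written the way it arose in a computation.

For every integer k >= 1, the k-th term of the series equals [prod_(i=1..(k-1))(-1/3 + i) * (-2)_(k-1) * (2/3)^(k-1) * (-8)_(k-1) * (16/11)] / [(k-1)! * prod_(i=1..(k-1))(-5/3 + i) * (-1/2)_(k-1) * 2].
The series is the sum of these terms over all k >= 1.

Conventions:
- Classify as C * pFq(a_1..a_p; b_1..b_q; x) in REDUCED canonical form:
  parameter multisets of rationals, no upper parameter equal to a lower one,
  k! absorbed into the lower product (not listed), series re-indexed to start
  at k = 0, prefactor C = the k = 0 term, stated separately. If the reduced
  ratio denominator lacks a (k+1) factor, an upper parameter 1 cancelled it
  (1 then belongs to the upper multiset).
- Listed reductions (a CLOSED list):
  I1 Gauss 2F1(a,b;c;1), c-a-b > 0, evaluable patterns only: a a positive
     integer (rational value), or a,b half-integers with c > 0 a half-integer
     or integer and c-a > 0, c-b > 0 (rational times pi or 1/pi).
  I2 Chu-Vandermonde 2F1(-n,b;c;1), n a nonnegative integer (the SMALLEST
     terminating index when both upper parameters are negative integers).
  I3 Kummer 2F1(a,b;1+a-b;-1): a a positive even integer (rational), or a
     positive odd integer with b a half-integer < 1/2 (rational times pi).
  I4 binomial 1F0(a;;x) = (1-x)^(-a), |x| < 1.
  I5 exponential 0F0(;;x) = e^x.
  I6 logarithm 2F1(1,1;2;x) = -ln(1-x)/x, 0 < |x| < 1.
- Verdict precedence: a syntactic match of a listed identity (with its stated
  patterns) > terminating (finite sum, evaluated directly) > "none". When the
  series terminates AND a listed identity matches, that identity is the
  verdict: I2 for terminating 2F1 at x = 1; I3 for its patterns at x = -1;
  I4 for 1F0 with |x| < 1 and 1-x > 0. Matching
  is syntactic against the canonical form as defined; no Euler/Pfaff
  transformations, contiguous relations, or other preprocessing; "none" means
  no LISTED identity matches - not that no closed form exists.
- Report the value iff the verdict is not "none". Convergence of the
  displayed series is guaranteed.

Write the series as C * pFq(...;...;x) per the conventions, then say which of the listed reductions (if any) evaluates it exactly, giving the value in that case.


With C = 8/11: the canonical form is 3F2(-8, -2, 2/3; -2/3, -1/2; 2/3). Verdict: terminating (-2 upstairs). 3 nonzero terms in all; added directly. Hence: 37448/99.

The tell: t_0 being 8/11, the lower running product (C = 8/11) is a rising factorial.
Adjacent-term ratio: r(k) = (2/3) * (k-8) (k-2) (k+2/3) / [(k-2/3) (k-1/2) (k+1)] - poly over poly, x = (2/3) from leading terms; C = 8/11 at k = 0.


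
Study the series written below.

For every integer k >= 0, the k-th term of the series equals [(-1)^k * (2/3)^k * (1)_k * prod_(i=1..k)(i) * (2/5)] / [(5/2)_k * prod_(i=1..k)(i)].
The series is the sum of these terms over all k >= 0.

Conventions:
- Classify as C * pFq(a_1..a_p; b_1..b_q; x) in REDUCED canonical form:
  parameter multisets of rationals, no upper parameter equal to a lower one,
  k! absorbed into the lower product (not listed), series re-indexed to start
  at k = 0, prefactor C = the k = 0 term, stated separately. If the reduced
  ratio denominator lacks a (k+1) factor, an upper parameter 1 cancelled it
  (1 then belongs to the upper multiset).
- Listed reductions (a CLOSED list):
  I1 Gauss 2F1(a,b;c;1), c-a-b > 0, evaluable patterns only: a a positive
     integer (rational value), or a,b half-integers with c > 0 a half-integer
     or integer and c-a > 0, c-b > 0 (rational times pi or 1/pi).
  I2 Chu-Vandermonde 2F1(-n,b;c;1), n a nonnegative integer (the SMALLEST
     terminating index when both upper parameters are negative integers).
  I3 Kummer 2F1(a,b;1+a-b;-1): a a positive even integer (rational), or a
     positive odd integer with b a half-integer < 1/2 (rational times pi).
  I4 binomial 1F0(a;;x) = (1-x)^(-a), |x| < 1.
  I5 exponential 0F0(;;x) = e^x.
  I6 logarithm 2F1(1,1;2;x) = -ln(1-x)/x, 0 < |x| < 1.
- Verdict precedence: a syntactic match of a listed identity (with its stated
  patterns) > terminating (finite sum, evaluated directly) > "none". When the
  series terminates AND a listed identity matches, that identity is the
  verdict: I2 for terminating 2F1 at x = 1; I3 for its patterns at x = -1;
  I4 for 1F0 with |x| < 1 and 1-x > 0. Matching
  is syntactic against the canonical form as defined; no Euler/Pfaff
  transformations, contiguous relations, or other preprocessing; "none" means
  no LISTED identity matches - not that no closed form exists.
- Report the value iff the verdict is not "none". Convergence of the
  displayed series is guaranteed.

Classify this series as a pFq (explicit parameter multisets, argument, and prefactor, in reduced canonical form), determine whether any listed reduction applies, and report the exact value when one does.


Reduced: x = -2/3, 2F1, upper = {1, 1}, lower = {5/2}, C = 2/5. Verdict: none (x = -2/3): each listed identity misses the multisets {1, 1} ; {5/2}.

Key step: t_0 being 2/5, the (-1)^k factor (prefactor 2/5) folds into the argument's sign.
Term ratio: r(k) = (-2/3) * (k+1) (k+1) / [(k+5/2) (k+1)] - rational in k, leading ratio (-2/3); with t_0 = 2/5, classification follows.


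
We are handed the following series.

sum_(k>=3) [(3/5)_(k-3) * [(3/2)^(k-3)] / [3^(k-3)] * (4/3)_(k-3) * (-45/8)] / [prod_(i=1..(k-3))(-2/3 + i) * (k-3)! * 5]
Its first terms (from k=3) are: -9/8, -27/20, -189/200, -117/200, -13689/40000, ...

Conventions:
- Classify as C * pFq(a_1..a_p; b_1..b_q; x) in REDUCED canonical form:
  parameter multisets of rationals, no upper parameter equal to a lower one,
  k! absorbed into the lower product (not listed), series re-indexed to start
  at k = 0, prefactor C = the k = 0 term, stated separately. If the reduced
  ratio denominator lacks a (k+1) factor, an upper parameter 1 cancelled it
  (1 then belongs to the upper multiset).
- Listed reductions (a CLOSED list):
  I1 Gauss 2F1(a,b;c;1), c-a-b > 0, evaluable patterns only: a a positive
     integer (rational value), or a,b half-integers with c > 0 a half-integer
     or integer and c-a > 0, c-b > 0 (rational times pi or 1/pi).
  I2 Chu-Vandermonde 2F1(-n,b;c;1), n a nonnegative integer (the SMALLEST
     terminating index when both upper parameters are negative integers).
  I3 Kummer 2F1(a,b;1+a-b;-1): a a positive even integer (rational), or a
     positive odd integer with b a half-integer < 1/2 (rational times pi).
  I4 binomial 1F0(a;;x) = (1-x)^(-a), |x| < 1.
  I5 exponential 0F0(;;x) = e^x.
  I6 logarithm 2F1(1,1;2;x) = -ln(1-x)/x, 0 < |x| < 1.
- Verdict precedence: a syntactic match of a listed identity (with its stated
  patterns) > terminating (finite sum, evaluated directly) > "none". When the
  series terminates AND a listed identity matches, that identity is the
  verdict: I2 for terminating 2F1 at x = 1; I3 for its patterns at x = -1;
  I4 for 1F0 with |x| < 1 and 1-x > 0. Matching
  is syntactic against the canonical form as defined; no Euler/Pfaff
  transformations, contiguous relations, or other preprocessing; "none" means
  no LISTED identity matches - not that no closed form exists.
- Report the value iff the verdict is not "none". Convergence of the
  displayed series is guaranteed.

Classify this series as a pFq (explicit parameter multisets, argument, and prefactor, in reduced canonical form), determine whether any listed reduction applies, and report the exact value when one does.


x = 1/2 here; the reduced form reads 2F1, upper {3/5, 4/3}, lower {1/3}, C = -9/8. Verdict: none. Every listed pattern misses the 2F1 form at 1/2, upper {3/5, 4/3}.

Key observation: x = (1/2) and the lower running product (prefactor -9/8) is a rising factorial.
Ratio: r(k) = (1/2) * (k+3/5) (k+4/3) / [(k+1/3) (k+1)] - rational in k, leading ratio (1/2); with t_0 = -9/8, classification follows.


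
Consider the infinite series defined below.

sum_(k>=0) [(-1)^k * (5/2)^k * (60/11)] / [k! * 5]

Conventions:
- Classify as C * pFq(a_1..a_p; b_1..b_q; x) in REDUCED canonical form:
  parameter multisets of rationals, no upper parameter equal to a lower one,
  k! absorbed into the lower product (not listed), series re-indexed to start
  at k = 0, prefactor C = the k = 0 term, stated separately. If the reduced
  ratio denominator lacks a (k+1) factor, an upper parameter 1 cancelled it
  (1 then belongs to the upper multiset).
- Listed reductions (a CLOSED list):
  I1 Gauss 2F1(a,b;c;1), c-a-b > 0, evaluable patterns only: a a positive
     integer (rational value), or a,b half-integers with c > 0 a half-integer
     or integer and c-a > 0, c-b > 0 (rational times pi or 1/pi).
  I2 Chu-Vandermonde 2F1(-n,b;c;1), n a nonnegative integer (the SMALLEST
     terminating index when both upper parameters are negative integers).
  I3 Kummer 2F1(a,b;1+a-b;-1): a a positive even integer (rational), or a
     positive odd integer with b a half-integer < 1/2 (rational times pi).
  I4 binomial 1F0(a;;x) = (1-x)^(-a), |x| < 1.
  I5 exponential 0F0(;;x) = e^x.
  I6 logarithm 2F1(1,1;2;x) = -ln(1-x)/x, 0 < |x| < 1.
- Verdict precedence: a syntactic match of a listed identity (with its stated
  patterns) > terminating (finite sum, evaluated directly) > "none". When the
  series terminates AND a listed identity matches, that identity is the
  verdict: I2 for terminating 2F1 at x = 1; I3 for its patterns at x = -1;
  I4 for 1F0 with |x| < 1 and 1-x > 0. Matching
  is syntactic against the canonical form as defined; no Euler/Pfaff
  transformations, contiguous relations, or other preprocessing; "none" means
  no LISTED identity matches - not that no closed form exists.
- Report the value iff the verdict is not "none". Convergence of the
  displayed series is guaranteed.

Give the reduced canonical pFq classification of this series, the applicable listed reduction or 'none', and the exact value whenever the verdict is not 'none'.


With C = 12/11: the canonical form is 0F0(-; -; -5/2). Verdict: the exponential series (I5) applies (the 0F0 exponential series at x = -5/2). Its exact value is (12/11) * e^(-5/2).

First insight: t_0 = 12/11 here, and the constant factors (C = 12/11) combine into one prefactor.
Term ratio: r(k) = (-5/2) * 1 / [(k+1)] ; factor over Q: parameters, x = (-5/2), and C = 12/11.


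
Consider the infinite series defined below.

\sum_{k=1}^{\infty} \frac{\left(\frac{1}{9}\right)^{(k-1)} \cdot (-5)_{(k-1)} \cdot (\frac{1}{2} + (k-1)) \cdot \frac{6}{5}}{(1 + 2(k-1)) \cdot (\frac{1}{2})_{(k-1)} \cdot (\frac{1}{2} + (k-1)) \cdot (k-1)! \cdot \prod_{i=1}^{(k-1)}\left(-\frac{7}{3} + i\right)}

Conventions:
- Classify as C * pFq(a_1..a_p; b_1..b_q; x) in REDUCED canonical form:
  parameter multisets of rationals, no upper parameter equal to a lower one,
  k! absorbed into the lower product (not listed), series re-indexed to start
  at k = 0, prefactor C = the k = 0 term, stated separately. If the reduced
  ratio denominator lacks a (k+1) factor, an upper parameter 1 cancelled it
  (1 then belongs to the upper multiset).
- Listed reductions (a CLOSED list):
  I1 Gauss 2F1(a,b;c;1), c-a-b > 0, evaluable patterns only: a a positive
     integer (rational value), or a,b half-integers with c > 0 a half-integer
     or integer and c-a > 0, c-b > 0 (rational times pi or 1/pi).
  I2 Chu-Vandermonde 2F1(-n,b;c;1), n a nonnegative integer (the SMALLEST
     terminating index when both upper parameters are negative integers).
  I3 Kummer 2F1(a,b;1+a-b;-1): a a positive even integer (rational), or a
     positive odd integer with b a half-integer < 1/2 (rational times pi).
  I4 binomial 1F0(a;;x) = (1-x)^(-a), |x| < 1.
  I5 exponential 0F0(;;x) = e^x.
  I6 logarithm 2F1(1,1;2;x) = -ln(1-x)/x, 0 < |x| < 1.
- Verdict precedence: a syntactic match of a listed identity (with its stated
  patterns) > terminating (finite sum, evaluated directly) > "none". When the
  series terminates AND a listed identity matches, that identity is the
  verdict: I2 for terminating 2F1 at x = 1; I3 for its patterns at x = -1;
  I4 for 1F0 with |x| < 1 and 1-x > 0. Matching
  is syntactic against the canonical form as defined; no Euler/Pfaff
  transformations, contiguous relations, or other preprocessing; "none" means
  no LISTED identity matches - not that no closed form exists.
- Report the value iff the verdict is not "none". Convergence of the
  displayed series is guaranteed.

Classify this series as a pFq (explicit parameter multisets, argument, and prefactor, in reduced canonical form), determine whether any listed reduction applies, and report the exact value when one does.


This is \frac{6}{5} * 1F2(-5; -\frac{4}{3}, \frac{3}{2}; \frac{1}{9}) in reduced canonical form. Verdict: terminating - upper -5 stops the sum at k = 5; the 6 terms are added exactly. Its exact value is \frac{34059134}{21049875}.

First insight: with t_0 = \frac{6}{5}, the lower running product (prefactor 6/5) is a rising factorial.
Consecutive-term ratio: r(k) = \frac{1}{9} * (k-5) / [(k-\frac{4}{3}) (k+\frac{3}{2}) (k+1)] - rational; roots negated = parameters, x = \frac{1}{9}, C = \frac{6}{5}.


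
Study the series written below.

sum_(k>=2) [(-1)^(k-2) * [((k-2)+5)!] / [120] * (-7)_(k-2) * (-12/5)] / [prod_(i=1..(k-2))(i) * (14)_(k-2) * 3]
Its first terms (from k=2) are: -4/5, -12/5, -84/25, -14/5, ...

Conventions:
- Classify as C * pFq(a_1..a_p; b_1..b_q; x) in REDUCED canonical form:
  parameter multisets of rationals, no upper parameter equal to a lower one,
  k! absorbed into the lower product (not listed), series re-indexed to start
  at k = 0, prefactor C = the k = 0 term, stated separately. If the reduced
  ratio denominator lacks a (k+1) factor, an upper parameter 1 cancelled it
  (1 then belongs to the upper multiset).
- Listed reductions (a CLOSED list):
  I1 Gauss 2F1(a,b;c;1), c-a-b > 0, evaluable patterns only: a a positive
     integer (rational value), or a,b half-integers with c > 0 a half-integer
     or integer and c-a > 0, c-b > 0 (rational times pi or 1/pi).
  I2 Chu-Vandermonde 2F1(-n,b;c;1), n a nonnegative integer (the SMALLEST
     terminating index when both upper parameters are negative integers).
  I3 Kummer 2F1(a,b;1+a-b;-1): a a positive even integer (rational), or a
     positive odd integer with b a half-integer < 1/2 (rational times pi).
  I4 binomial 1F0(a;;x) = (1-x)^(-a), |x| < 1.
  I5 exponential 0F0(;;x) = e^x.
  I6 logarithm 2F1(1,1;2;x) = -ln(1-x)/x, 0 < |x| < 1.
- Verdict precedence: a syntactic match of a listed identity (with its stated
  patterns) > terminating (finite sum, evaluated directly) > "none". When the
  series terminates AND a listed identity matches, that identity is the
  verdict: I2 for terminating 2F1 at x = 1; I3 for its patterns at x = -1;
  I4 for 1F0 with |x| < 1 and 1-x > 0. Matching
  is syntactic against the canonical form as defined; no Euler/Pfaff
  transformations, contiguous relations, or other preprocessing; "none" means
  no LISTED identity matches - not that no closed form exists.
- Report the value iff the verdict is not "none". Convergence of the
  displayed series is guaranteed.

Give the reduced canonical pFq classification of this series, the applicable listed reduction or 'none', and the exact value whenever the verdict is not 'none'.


Structural cue: from the first term -4/5: the constant factors (prefactor -4/5) combine into one prefactor.
Adjacent-term ratio: r(k) = (-1) * (k-7) (k+6) / [(k+14) (k+1)] - rational in k, leading ratio (-1); with t_0 = -4/5, classification follows.

With C = -4/5: the canonical form is 2F1(-7, 6; 14; -1). Verdict: this is Kummer's theorem (I3) (x = -1; c = 14 equals 1+a-b for upper {-7, 6}: listed pattern). Exact value: -286/25.


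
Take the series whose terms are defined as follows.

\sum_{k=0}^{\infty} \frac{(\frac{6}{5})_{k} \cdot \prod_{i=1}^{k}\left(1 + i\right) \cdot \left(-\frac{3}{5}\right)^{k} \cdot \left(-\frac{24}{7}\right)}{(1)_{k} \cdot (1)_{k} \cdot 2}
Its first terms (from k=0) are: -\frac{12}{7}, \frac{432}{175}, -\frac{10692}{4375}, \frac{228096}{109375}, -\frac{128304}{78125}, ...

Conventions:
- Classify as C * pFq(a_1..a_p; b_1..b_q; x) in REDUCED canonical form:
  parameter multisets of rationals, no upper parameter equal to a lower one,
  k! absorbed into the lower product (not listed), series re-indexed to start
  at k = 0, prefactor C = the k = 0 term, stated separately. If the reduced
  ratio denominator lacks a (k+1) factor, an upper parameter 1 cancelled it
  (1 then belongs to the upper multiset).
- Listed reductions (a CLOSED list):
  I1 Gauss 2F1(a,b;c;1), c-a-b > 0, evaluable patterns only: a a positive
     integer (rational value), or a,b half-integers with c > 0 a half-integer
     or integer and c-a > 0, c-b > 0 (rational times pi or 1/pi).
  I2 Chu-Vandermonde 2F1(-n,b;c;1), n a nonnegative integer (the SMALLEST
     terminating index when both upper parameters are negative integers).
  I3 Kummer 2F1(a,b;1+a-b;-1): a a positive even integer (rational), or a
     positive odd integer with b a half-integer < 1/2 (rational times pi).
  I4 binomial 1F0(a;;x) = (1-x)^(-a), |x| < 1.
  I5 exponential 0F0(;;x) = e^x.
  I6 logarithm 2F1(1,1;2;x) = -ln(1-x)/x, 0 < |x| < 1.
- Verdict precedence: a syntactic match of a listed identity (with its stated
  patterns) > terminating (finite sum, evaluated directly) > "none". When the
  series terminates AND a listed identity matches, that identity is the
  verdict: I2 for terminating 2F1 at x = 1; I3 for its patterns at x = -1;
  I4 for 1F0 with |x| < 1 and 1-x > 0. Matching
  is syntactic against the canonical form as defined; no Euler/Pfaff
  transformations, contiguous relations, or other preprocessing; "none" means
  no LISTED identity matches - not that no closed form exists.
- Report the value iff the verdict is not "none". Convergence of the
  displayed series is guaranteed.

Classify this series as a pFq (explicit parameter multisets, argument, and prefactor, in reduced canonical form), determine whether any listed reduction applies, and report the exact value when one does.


Reduced: x = -\frac{3}{5}, 2F1, upper = {\frac{6}{5}, 2}, lower = {1}, C = -\frac{12}{7}. Verdict: none. No listed pattern accepts 2F1(\frac{6}{5}, 2; 1; -\frac{3}{5}).

First insight: from the first term -\frac{12}{7}: (1)_k (C = -12/7, x = -3/5) is k! itself.
Term ratio: r(k) = -\frac{3}{5} * (k+\frac{6}{5}) (k+2) / [(k+1) (k+1)] - poly over poly, x = -\frac{3}{5} from leading terms; C = -\frac{12}{7} at k = 0.


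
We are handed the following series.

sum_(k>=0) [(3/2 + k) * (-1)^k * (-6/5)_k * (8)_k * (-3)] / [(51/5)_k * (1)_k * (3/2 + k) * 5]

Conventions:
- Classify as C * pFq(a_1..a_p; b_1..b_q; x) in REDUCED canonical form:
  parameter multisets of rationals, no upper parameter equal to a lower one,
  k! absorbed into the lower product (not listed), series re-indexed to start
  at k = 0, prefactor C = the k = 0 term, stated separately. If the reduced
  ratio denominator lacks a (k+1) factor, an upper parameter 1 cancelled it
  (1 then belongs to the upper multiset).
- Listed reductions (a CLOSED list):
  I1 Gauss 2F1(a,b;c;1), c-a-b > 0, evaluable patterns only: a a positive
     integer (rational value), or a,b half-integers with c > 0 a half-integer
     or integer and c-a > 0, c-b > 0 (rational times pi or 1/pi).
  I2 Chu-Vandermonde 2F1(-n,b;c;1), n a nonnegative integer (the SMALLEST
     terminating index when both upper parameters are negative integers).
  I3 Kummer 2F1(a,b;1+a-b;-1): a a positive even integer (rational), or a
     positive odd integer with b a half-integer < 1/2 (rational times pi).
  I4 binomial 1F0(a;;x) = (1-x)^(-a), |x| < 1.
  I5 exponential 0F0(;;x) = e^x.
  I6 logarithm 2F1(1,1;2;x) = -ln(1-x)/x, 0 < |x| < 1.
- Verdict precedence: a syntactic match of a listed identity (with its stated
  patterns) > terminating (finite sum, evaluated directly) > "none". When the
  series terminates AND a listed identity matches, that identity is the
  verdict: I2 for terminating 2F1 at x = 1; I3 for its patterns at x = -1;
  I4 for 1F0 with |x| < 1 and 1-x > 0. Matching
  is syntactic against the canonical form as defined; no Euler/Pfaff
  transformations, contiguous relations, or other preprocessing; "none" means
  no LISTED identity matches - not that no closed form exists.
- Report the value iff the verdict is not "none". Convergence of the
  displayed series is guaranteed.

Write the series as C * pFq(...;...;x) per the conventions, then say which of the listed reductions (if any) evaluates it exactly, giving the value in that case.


Reduced: x = -1, 2F1, upper = {-6/5, 8}, lower = {51/5}, C = -3/5. Verdict: Kummer (I3) fires (x = -1; c = 51/5 equals 1+a-b for upper {-6/5, 8}: listed pattern). Its exact value is -263097/218750.

Key observation: with t_0 = -3/5, (1)_k (C = -3/5, x = -1) is k! itself.
Consecutive-term ratio: r(k) = (-1) * (k-6/5) (k+8) / [(k+51/5) (k+1)] - rational; roots negated = parameters, x = (-1), C = -3/5.


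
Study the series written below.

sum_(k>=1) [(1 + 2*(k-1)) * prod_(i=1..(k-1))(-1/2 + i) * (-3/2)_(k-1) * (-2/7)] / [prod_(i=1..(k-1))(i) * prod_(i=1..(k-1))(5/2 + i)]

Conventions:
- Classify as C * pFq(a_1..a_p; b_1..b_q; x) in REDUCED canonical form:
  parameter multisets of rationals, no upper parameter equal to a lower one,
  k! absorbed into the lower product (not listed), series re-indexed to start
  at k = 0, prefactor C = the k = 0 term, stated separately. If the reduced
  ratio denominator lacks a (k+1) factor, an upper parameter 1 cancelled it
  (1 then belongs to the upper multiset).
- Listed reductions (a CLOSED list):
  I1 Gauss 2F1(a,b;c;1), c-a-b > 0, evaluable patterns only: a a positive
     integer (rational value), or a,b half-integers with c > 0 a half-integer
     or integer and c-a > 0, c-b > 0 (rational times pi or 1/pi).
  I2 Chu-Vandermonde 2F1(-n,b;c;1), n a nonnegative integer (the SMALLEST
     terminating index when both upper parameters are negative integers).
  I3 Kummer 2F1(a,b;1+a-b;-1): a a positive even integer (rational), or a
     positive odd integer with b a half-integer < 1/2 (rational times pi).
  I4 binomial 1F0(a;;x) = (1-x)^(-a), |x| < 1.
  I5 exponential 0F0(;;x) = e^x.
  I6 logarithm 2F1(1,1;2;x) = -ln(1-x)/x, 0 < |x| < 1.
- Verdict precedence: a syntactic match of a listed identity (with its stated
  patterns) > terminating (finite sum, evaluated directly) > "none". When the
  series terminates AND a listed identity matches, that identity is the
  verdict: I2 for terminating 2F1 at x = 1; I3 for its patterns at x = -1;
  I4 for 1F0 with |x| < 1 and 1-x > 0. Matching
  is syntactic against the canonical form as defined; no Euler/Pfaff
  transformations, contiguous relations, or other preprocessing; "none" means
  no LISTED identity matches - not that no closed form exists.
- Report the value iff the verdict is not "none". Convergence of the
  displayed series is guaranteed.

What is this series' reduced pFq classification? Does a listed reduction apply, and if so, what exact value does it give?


This is -2/7 * 2F1(-3/2, 3/2; 7/2; 1) in reduced canonical form. Verdict: this is the half-integer Gauss pattern (I1) (x = 1; upper {-3/2, 3/2} half-integers, c = 7/2 in the evaluable pattern). Hence: (-75/1792) * pi.

Key step: x = 1 and the lower running product (prefactor -2/7) is a rising factorial.
Term ratio: r(k) = 1 * (k-3/2) (k+3/2) / [(k+7/2) (k+1)] - rational in k. x = 1; t_0 = -2/7; negate the roots.


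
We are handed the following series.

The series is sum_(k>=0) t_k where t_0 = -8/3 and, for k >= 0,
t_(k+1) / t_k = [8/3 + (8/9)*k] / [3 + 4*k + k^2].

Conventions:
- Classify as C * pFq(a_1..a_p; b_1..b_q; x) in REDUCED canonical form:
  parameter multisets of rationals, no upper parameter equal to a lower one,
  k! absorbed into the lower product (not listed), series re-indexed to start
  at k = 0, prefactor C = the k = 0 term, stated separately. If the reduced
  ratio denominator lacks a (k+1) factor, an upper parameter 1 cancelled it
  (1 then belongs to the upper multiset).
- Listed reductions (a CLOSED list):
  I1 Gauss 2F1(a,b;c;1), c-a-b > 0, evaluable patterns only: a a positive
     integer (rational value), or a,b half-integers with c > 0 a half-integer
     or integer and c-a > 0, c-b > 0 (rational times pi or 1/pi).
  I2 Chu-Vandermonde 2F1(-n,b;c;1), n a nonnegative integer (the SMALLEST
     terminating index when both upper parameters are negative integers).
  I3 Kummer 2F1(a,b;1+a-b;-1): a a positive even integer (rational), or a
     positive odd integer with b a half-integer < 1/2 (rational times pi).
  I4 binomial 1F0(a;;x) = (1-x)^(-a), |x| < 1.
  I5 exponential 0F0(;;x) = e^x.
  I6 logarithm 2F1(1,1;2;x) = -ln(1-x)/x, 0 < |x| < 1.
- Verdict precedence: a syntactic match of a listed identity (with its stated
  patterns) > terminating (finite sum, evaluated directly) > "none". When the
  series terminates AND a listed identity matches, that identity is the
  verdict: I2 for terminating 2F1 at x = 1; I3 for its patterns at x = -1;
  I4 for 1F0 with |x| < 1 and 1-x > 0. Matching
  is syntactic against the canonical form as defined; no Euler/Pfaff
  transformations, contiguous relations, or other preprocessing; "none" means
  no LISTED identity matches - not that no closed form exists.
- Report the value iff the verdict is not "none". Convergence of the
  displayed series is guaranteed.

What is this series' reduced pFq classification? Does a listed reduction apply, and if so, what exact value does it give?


The tell: t_0 being -8/3, factor the ratio over Q (prefactor -8/3): negated roots = parameters.
Term ratio: r(k) = (8/9) * 1 / [(k+1)] - poly over poly, x = (8/9) from leading terms; C = -8/3 at k = 0.

x = 8/9 here; the reduced form reads 0F0, upper {-}, lower {-}, C = -8/3. Verdict: exponential (I5) fires (the 0F0 exponential series at x = 8/9). Its exact value is (-8/3) * e^(8/9).
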